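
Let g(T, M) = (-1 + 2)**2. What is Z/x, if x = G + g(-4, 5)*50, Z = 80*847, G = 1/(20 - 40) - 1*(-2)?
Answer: 1355200/1039 ≈ 1304.3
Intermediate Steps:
G = 39/20 (G = 1/(-20) + 2 = -1/20 + 2 = 39/20 ≈ 1.9500)
g(T, M) = 1 (g(T, M) = 1**2 = 1)
Z = 67760
x = 1039/20 (x = 39/20 + 1*50 = 39/20 + 50 = 1039/20 ≈ 51.950)
Z/x = 67760/(1039/20) = 67760*(20/1039) = 1355200/1039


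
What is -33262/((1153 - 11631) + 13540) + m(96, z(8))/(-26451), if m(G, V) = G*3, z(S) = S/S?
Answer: -48927501/4499609 ≈ -10.874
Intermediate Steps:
z(S) = 1
m(G, V) = 3*G
-33262/((1153 - 11631) + 13540) + m(96, z(8))/(-26451) = -33262/((1153 - 11631) + 13540) + (3*96)/(-26451) = -33262/(-10478 + 13540) + 288*(-1/26451) = -33262/3062 - 32/2939 = -33262*1/3062 - 32/2939 = -16631/1531 - 32/2939 = -48927501/4499609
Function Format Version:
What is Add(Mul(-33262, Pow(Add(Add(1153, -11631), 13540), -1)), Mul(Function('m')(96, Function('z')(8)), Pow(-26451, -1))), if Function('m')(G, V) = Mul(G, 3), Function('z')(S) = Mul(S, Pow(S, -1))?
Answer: Rational(-48927501, 4499609) ≈ -10.874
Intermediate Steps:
Function('z')(S) = 1
Function('m')(G, V) = Mul(3, G)
Add(Mul(-33262, Pow(Add(Add(1153, -11631), 13540), -1)), Mul(Function('m')(96, Function('z')(8)), Pow(-26451, -1))) = Add(Mul(-33262, Pow(Add(Add(1153, -11631), 13540), -1)), Mul(Mul(3, 96), Pow(-26451, -1))) = Add(Mul(-33262, Pow(Add(-10478, 13540), -1)), Mul(288, Rational(-1, 26451))) = Add(Mul(-33262, Pow(3062, -1)), Rational(-32, 2939)) = Add(Mul(-33262, Rational(1, 3062)), Rational(-32, 2939)) = Add(Rational(-16631, 1531), Rational(-32, 2939)) = Rational(-48927501, 4499609)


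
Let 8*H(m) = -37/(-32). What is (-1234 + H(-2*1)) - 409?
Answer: -420571/256 ≈ -1642.9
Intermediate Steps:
H(m) = 37/256 (H(m) = (-37/(-32))/8 = (-37*(-1/32))/8 = (⅛)*(37/32) = 37/256)
(-1234 + H(-2*1)) - 409 = (-1234 + 37/256) - 409 = -315867/256 - 409 = -420571/256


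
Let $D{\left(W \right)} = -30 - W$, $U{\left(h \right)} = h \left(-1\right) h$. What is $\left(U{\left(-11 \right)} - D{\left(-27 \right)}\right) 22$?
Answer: $-2596$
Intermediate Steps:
$U{\left(h \right)} = - h^{2}$ ($U{\left(h \right)} = - h h = - h^{2}$)
$\left(U{\left(-11 \right)} - D{\left(-27 \right)}\right) 22 = \left(- \left(-11\right)^{2} - \left(-30 - -27\right)\right) 22 = \left(\left(-1\right) 121 - \left(-30 + 27\right)\right) 22 = \left(-121 - -3\right) 22 = \left(-121 + 3\right) 22 = \left(-118\right) 22 = -2596$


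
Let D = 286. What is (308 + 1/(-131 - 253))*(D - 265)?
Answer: 827897/128 ≈ 6467.9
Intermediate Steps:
(308 + 1/(-131 - 253))*(D - 265) = (308 + 1/(-131 - 253))*(286 - 265) = (308 + 1/(-384))*21 = (308 - 1/384)*21 = (118271/384)*21 = 827897/128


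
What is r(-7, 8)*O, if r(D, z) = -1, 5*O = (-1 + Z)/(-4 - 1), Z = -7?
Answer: -8/25 ≈ -0.32000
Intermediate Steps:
O = 8/25 (O = ((-1 - 7)/(-4 - 1))/5 = (-8/(-5))/5 = (-8*(-⅕))/5 = (⅕)*(8/5) = 8/25 ≈ 0.32000)
r(-7, 8)*O = -1*8/25 = -8/25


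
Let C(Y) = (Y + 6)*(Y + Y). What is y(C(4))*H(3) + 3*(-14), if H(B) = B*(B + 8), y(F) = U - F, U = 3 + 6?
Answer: -2385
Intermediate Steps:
C(Y) = 2*Y*(6 + Y) (C(Y) = (6 + Y)*(2*Y) = 2*Y*(6 + Y))
U = 9
y(F) = 9 - F
H(B) = B*(8 + B)
y(C(4))*H(3) + 3*(-14) = (9 - 2*4*(6 + 4))*(3*(8 + 3)) + 3*(-14) = (9 - 2*4*10)*(3*11) - 42 = (9 - 1*80)*33 - 42 = (9 - 80)*33 - 42 = -71*33 - 42 = -2343 - 42 = -2385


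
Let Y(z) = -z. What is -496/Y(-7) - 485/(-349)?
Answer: -169709/2443 ≈ -69.467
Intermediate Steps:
-496/Y(-7) - 485/(-349) = -496/((-1*(-7))) - 485/(-349) = -496/7 - 485*(-1/349) = -496*1/7 + 485/349 = -496/7 + 485/349 = -169709/2443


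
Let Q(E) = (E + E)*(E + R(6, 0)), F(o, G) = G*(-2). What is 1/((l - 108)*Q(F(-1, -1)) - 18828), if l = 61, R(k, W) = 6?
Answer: -1/20332 ≈ -4.9184e-5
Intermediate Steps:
F(o, G) = -2*G
Q(E) = 2*E*(6 + E) (Q(E) = (E + E)*(E + 6) = (2*E)*(6 + E) = 2*E*(6 + E))
1/((l - 108)*Q(F(-1, -1)) - 18828) = 1/((61 - 108)*(2*(-2*(-1))*(6 - 2*(-1))) - 18828) = 1/(-94*2*(6 + 2) - 18828) = 1/(-94*2*8 - 18828) = 1/(-47*32 - 18828) = 1/(-1504 - 18828) = 1/(-20332) = -1/20332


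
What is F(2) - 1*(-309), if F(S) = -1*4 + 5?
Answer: 310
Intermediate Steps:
F(S) = 1 (F(S) = -4 + 5 = 1)
F(2) - 1*(-309) = 1 - 1*(-309) = 1 + 309 = 310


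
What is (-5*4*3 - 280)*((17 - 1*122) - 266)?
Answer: 126140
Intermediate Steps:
(-5*4*3 - 280)*((17 - 1*122) - 266) = (-20*3 - 280)*((17 - 122) - 266) = (-60 - 280)*(-105 - 266) = -340*(-371) = 126140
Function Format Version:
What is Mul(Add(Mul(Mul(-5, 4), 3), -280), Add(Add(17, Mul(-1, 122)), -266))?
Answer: 126140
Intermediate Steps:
Mul(Add(Mul(Mul(-5, 4), 3), -280), Add(Add(17, Mul(-1, 122)), -266)) = Mul(Add(Mul(-20, 3), -280), Add(Add(17, -122), -266)) = Mul(Add(-60, -280), Add(-105, -266)) = Mul(-340, -371) = 126140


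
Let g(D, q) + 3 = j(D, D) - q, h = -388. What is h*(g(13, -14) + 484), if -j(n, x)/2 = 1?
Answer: -191284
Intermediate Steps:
j(n, x) = -2 (j(n, x) = -2*1 = -2)
g(D, q) = -5 - q (g(D, q) = -3 + (-2 - q) = -5 - q)
h*(g(13, -14) + 484) = -388*((-5 - 1*(-14)) + 484) = -388*((-5 + 14) + 484) = -388*(9 + 484) = -388*493 = -191284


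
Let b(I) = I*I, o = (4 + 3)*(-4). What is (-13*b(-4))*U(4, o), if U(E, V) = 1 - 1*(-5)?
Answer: -1248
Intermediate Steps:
o = -28 (o = 7*(-4) = -28)
b(I) = I²
U(E, V) = 6 (U(E, V) = 1 + 5 = 6)
(-13*b(-4))*U(4, o) = -13*(-4)²*6 = -13*16*6 = -208*6 = -1248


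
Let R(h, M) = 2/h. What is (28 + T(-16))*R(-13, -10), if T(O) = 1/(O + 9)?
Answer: -30/7 ≈ -4.2857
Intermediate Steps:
T(O) = 1/(9 + O)
(28 + T(-16))*R(-13, -10) = (28 + 1/(9 - 16))*(2/(-13)) = (28 + 1/(-7))*(2*(-1/13)) = (28 - ⅐)*(-2/13) = (195/7)*(-2/13) = -30/7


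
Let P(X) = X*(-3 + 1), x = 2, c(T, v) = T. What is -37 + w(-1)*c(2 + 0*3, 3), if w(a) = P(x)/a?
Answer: -29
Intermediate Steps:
P(X) = -2*X (P(X) = X*(-2) = -2*X)
w(a) = -4/a (w(a) = (-2*2)/a = -4/a)
-37 + w(-1)*c(2 + 0*3, 3) = -37 + (-4/(-1))*(2 + 0*3) = -37 + (-4*(-1))*(2 + 0) = -37 + 4*2 = -37 + 8 = -29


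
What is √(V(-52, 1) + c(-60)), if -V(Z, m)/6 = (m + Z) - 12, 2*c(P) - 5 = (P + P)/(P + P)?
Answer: √381 ≈ 19.519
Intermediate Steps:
c(P) = 3 (c(P) = 5/2 + ((P + P)/(P + P))/2 = 5/2 + ((2*P)/((2*P)))/2 = 5/2 + ((2*P)*(1/(2*P)))/2 = 5/2 + (½)*1 = 5/2 + ½ = 3)
V(Z, m) = 72 - 6*Z - 6*m (V(Z, m) = -6*((m + Z) - 12) = -6*((Z + m) - 12) = -6*(-12 + Z + m) = 72 - 6*Z - 6*m)
√(V(-52, 1) + c(-60)) = √((72 - 6*(-52) - 6*1) + 3) = √((72 + 312 - 6) + 3) = √(378 + 3) = √381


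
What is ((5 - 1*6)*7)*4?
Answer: -28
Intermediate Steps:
((5 - 1*6)*7)*4 = ((5 - 6)*7)*4 = -1*7*4 = -7*4 = -28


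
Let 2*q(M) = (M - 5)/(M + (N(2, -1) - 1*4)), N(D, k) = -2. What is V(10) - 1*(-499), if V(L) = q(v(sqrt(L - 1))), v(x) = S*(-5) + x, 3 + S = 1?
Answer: 3497/7 ≈ 499.57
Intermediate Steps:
S = -2 (S = -3 + 1 = -2)
v(x) = 10 + x (v(x) = -2*(-5) + x = 10 + x)
q(M) = (-5 + M)/(2*(-6 + M)) (q(M) = ((M - 5)/(M + (-2 - 1*4)))/2 = ((-5 + M)/(M + (-2 - 4)))/2 = ((-5 + M)/(M - 6))/2 = ((-5 + M)/(-6 + M))/2 = (-5 + M)/(2*(-6 + M)))
V(L) = (5 + sqrt(-1 + L))/(2*(4 + sqrt(-1 + L))) (V(L) = (-5 + (10 + sqrt(L - 1)))/(2*(-6 + (10 + sqrt(L - 1)))) = (-5 + (10 + sqrt(-1 + L)))/(2*(-6 + (10 + sqrt(-1 + L)))) = (5 + sqrt(-1 + L))/(2*(4 + sqrt(-1 + L))))
V(10) - 1*(-499) = (5 + sqrt(-1 + 10))/(2*(4 + sqrt(-1 + 10))) - 1*(-499) = (5 + sqrt(9))/(2*(4 + sqrt(9))) + 499 = (5 + 3)/(2*(4 + 3)) + 499 = (1/2)*8/7 + 499 = (1/2)*(1/7)*8 + 499 = 4/7 + 499 = 3497/7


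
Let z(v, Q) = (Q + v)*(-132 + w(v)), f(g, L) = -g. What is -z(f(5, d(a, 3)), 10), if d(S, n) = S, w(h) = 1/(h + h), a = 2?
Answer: 1321/2 ≈ 660.50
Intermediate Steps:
w(h) = 1/(2*h)
z(v, Q) = (-132 + 1/(2*v))*(Q + v) (z(v, Q) = (Q + v)*(-132 + 1/(2*v)) = (-132 + 1/(2*v))*(Q + v))
-z(f(5, d(a, 3)), 10) = -(10 + (-1*5)*(1 - 264*10 - (-264)*5))/(2*((-1*5))) = -(10 - 5*(1 - 2640 - 264*(-5)))/(2*(-5)) = -(-1)*(10 - 5*(1 - 2640 + 1320))/(2*5) = -(-1)*(10 - 5*(-1319))/(2*5) = -(-1)*(10 + 6595)/(2*5) = -(-1)*6605/(2*5) = -1*(-1321/2) = 1321/2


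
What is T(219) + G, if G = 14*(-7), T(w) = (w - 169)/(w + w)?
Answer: -21437/219 ≈ -97.886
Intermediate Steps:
T(w) = (-169 + w)/(2*w) (T(w) = (-169 + w)/((2*w)) = (-169 + w)*(1/(2*w)) = (-169 + w)/(2*w))
G = -98
T(219) + G = (½)*(-169 + 219)/219 - 98 = (½)*(1/219)*50 - 98 = 25/219 - 98 = -21437/219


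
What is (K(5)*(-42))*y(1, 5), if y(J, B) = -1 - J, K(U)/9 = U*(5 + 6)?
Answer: 41580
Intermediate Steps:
K(U) = 99*U (K(U) = 9*(U*(5 + 6)) = 9*(U*11) = 9*(11*U) = 99*U)
(K(5)*(-42))*y(1, 5) = ((99*5)*(-42))*(-1 - 1*1) = (495*(-42))*(-1 - 1) = -20790*(-2) = 41580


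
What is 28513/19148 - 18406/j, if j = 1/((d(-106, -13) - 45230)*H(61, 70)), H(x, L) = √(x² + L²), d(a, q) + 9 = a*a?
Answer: 28513/19148 + 625859218*√8621 ≈ 5.8111e+10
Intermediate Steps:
d(a, q) = -9 + a² (d(a, q) = -9 + a*a = -9 + a²)
H(x, L) = √(L² + x²)
j = -√8621/293139863 (j = 1/(((-9 + (-106)²) - 45230)*(√(70² + 61²))) = 1/(((-9 + 11236) - 45230)*(√(4900 + 3721))) = 1/((11227 - 45230)*(√8621)) = (√8621/8621)/(-34003) = -√8621/293139863 ≈ -3.1674e-7)
28513/19148 - 18406/j = 28513/19148 - 18406*(-34003*√8621) = 28513*(1/19148) - (-625859218)*√8621 = 28513/19148 + 625859218*√8621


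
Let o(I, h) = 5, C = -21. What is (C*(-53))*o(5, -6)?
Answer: 5565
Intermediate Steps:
(C*(-53))*o(5, -6) = -21*(-53)*5 = 1113*5 = 5565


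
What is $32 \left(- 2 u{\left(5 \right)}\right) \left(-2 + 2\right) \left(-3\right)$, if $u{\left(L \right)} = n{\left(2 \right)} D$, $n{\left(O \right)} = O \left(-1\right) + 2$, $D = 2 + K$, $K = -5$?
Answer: $0$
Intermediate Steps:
$D = -3$ ($D = 2 - 5 = -3$)
$n{\left(O \right)} = 2 - O$ ($n{\left(O \right)} = - O + 2 = 2 - O$)
$u{\left(L \right)} = 0$ ($u{\left(L \right)} = \left(2 - 2\right) \left(-3\right) = 0 \left(-3\right) = 0$)
$32 \left(- 2 u{\left(5 \right)}\right) \left(-2 + 2\right) \left(-3\right) = 32 \left(\left(-2\right) 0\right) \left(-2 + 2\right) \left(-3\right) = 32 \cdot 0 \cdot 0 \left(-3\right) = 0 \cdot 0 = 0$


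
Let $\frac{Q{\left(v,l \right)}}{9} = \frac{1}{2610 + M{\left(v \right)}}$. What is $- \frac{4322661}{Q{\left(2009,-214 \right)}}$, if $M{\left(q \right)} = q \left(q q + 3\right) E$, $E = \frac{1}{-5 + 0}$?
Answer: $\frac{11683402998139222}{15} \approx 7.7889 \cdot 10^{14}$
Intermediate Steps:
$E = - \frac{1}{5}$ ($E = \frac{1}{-5} = - \frac{1}{5} \approx -0.2$)
$M{\left(q \right)} = - \frac{q \left(3 + q^{2}\right)}{5}$ ($M{\left(q \right)} = q \left(q q + 3\right) \left(- \frac{1}{5}\right) = q \left(q^{2} + 3\right) \left(- \frac{1}{5}\right) = q \left(3 + q^{2}\right) \left(- \frac{1}{5}\right) = - \frac{q \left(3 + q^{2}\right)}{5}$)
$Q{\left(v,l \right)} = \frac{9}{2610 - \frac{v \left(3 + v^{2}\right)}{5}}$
$- \frac{4322661}{Q{\left(2009,-214 \right)}} = - \frac{4322661}{\left(-45\right) \frac{1}{-13050 + 2009 \left(3 + 2009^{2}\right)}} = - \frac{4322661}{\left(-45\right) \frac{1}{-13050 + 2009 \left(3 + 4036081\right)}} = - \frac{4322661}{\left(-45\right) \frac{1}{-13050 + 2009 \cdot 4036084}} = - \frac{4322661}{\left(-45\right) \frac{1}{-13050 + 8108492756}} = - \frac{4322661}{\left(-45\right) \frac{1}{8108479706}} = - \frac{4322661}{- \frac{45}{8108479706}} = \left(-4322661\right) \left(- \frac{8108479706}{45}\right) = \frac{11683402998139222}{15}$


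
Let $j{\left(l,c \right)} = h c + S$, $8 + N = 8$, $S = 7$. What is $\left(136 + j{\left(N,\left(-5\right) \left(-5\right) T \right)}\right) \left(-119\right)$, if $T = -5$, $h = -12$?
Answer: $-195517$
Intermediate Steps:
$N = 0$ ($N = -8 + 8 = 0$)
$j{\left(l,c \right)} = 7 - 12 c$ ($j{\left(l,c \right)} = - 12 c + 7 = 7 - 12 c$)
$\left(136 + j{\left(N,\left(-5\right) \left(-5\right) T \right)}\right) \left(-119\right) = \left(136 - \left(-7 + 12 \left(-5\right) \left(-5\right) \left(-5\right)\right)\right) \left(-119\right) = \left(136 - \left(-7 + 12 \cdot 25 \left(-5\right)\right)\right) \left(-119\right) = \left(136 + \left(7 - -1500\right)\right) \left(-119\right) = \left(136 + \left(7 + 1500\right)\right) \left(-119\right) = \left(136 + 1507\right) \left(-119\right) = 1643 \left(-119\right) = -195517$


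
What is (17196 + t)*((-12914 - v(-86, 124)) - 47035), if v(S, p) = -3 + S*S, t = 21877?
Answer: -2631253966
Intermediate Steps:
v(S, p) = -3 + S²
(17196 + t)*((-12914 - v(-86, 124)) - 47035) = (17196 + 21877)*((-12914 - (-3 + (-86)²)) - 47035) = 39073*((-12914 - (-3 + 7396)) - 47035) = 39073*((-12914 - 1*7393) - 47035) = 39073*((-12914 - 7393) - 47035) = 39073*(-20307 - 47035) = 39073*(-67342) = -2631253966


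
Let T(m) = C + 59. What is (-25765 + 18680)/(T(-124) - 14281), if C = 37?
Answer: 1417/2837 ≈ 0.49947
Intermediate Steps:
T(m) = 96 (T(m) = 37 + 59 = 96)
(-25765 + 18680)/(T(-124) - 14281) = (-25765 + 18680)/(96 - 14281) = -7085/(-14185) = -7085*(-1/14185) = 1417/2837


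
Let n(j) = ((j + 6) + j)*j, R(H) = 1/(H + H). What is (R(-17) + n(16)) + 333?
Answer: 31993/34 ≈ 940.97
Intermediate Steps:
R(H) = 1/(2*H)
n(j) = j*(6 + 2*j) (n(j) = ((6 + j) + j)*j = (6 + 2*j)*j = j*(6 + 2*j))
(R(-17) + n(16)) + 333 = ((½)/(-17) + 2*16*(3 + 16)) + 333 = ((½)*(-1/17) + 2*16*19) + 333 = (-1/34 + 608) + 333 = 20671/34 + 333 = 31993/34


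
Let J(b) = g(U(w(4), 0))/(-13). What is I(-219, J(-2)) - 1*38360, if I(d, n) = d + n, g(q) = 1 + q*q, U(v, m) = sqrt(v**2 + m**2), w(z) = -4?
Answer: -501544/13 ≈ -38580.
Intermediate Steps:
U(v, m) = sqrt(m**2 + v**2)
g(q) = 1 + q**2
J(b) = -17/13 (J(b) = (1 + (sqrt(0**2 + (-4)**2))**2)/(-13) = (1 + (sqrt(0 + 16))**2)*(-1/13) = (1 + (sqrt(16))**2)*(-1/13) = (1 + 4**2)*(-1/13) = (1 + 16)*(-1/13) = 17*(-1/13) = -17/13)
I(-219, J(-2)) - 1*38360 = (-219 - 17/13) - 1*38360 = -2864/13 - 38360 = -501544/13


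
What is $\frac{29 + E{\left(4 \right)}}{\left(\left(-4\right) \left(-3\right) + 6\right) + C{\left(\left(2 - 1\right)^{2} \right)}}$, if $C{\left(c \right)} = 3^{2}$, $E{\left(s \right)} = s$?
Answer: $\frac{11}{9} \approx 1.2222$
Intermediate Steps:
$C{\left(c \right)} = 9$
$\frac{29 + E{\left(4 \right)}}{\left(\left(-4\right) \left(-3\right) + 6\right) + C{\left(\left(2 - 1\right)^{2} \right)}} = \frac{29 + 4}{\left(\left(-4\right) \left(-3\right) + 6\right) + 9} = \frac{1}{\left(12 + 6\right) + 9} \cdot 33 = \frac{1}{18 + 9} \cdot 33 = \frac{1}{27} \cdot 33 = \frac{11}{9}$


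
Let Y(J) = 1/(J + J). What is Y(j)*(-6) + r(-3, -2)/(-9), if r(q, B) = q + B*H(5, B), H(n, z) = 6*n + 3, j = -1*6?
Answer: 49/6 ≈ 8.1667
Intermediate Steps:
j = -6
H(n, z) = 3 + 6*n
r(q, B) = q + 33*B (r(q, B) = q + B*(3 + 6*5) = q + B*(3 + 30) = q + B*33 = q + 33*B)
Y(J) = 1/(2*J)
Y(j)*(-6) + r(-3, -2)/(-9) = ((1/2)/(-6))*(-6) + (-3 + 33*(-2))/(-9) = ((1/2)*(-1/6))*(-6) + (-3 - 66)*(-1/9) = -1/12*(-6) - 69*(-1/9) = 1/2 + 23/3 = 49/6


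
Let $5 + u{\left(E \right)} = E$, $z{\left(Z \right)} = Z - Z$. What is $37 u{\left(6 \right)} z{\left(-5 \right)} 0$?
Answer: $0$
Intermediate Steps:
$z{\left(Z \right)} = 0$
$u{\left(E \right)} = -5 + E$
$37 u{\left(6 \right)} z{\left(-5 \right)} 0 = 37 \left(-5 + 6\right) 0 \cdot 0 = 37 \cdot 1 \cdot 0 = 37 \cdot 0 = 0$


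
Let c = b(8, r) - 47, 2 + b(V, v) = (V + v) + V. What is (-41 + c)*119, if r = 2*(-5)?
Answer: -9996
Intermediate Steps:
r = -10
b(V, v) = -2 + v + 2*V (b(V, v) = -2 + ((V + v) + V) = -2 + (v + 2*V) = -2 + v + 2*V)
c = -43 (c = (-2 - 10 + 2*8) - 47 = (-2 - 10 + 16) - 47 = 4 - 47 = -43)
(-41 + c)*119 = (-41 - 43)*119 = -84*119 = -9996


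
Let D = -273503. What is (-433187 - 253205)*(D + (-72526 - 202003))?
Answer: 376164780544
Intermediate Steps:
(-433187 - 253205)*(D + (-72526 - 202003)) = (-433187 - 253205)*(-273503 + (-72526 - 202003)) = -686392*(-273503 - 274529) = -686392*(-548032) = 376164780544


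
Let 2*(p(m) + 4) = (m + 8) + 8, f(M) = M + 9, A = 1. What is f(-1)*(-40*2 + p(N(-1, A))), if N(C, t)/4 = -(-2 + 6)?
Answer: -672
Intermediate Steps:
N(C, t) = -16 (N(C, t) = 4*(-(-2 + 6)) = 4*(-1*4) = 4*(-4) = -16)
f(M) = 9 + M
p(m) = 4 + m/2 (p(m) = -4 + ((m + 8) + 8)/2 = -4 + ((8 + m) + 8)/2 = -4 + (16 + m)/2 = -4 + (8 + m/2) = 4 + m/2)
f(-1)*(-40*2 + p(N(-1, A))) = (9 - 1)*(-40*2 + (4 + (½)*(-16))) = 8*(-80 + (4 - 8)) = 8*(-80 - 4) = 8*(-84) = -672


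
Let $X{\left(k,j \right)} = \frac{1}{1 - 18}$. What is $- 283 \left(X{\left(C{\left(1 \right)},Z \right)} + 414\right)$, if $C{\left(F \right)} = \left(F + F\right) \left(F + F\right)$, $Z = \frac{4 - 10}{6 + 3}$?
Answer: $- \frac{1991471}{17} \approx -1.1715 \cdot 10^{5}$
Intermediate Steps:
$Z = - \frac{2}{3}$ ($Z = - \frac{6}{9} = \left(-6\right) \frac{1}{9} = - \frac{2}{3} \approx -0.66667$)
$C{\left(F \right)} = 4 F^{2}$ ($C{\left(F \right)} = 2 F 2 F = 4 F^{2}$)
$X{\left(k,j \right)} = - \frac{1}{17}$ ($X{\left(k,j \right)} = \frac{1}{-17} = - \frac{1}{17}$)
$- 283 \left(X{\left(C{\left(1 \right)},Z \right)} + 414\right) = - 283 \left(- \frac{1}{17} + 414\right) = \left(-283\right) \frac{7037}{17} = - \frac{1991471}{17}$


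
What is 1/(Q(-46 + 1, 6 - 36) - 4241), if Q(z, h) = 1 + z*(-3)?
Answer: -1/4105 ≈ -0.00024361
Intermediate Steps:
Q(z, h) = 1 - 3*z
1/(Q(-46 + 1, 6 - 36) - 4241) = 1/((1 - 3*(-46 + 1)) - 4241) = 1/((1 - 3*(-45)) - 4241) = 1/((1 + 135) - 4241) = 1/(136 - 4241) = 1/(-4105) = -1/4105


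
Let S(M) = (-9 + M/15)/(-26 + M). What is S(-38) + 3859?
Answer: 3704813/960 ≈ 3859.2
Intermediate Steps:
S(M) = (-9 + M/15)/(-26 + M) (S(M) = (-9 + M*(1/15))/(-26 + M) = (-9 + M/15)/(-26 + M))
S(-38) + 3859 = (-135 - 38)/(15*(-26 - 38)) + 3859 = (1/15)*(-173)/(-64) + 3859 = (1/15)*(-1/64)*(-173) + 3859 = 173/960 + 3859 = 3704813/960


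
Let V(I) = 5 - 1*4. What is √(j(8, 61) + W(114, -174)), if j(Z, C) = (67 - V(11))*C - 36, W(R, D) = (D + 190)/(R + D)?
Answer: √897690/15 ≈ 63.164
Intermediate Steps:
V(I) = 1 (V(I) = 5 - 4 = 1)
W(R, D) = (190 + D)/(D + R)
j(Z, C) = -36 + 66*C (j(Z, C) = (67 - 1*1)*C - 36 = (67 - 1)*C - 36 = 66*C - 36 = -36 + 66*C)
√(j(8, 61) + W(114, -174)) = √((-36 + 66*61) + (190 - 174)/(-174 + 114)) = √((-36 + 4026) + 16/(-60)) = √(3990 - 1/60*16) = √(3990 - 4/15) = √(59846/15) = √897690/15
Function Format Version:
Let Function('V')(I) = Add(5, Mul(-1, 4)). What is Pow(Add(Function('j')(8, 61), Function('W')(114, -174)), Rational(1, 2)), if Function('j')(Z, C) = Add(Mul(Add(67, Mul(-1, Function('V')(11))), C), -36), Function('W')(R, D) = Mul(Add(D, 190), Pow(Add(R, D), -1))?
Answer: Mul(Rational(1, 15), Pow(897690, Rational(1, 2))) ≈ 63.164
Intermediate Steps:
Function('V')(I) = 1 (Function('V')(I) = Add(5, -4) = 1)
Function('W')(R, D) = Mul(Pow(Add(D, R), -1), Add(190, D)) (Function('W')(R, D) = Mul(Add(190, D), Pow(Add(D, R), -1)) = Mul(Pow(Add(D, R), -1), Add(190, D)))
Function('j')(Z, C) = Add(-36, Mul(66, C)) (Function('j')(Z, C) = Add(Mul(Add(67, Mul(-1, 1)), C), -36) = Add(Mul(Add(67, -1), C), -36) = Add(Mul(66, C), -36) = Add(-36, Mul(66, C)))
Pow(Add(Function('j')(8, 61), Function('W')(114, -174)), Rational(1, 2)) = Pow(Add(Add(-36, Mul(66, 61)), Mul(Pow(Add(-174, 114), -1), Add(190, -174))), Rational(1, 2)) = Pow(Add(Add(-36, 4026), Mul(Pow(-60, -1), 16)), Rational(1, 2)) = Pow(Add(3990, Mul(Rational(-1, 60), 16)), Rational(1, 2)) = Pow(Add(3990, Rational(-4, 15)), Rational(1, 2)) = Pow(Rational(59846, 15), Rational(1, 2)) = Mul(Rational(1, 15), Pow(897690, Rational(1, 2)))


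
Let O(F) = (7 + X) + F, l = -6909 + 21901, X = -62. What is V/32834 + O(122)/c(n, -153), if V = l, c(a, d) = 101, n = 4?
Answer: 1857035/1658117 ≈ 1.1200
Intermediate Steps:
l = 14992
O(F) = -55 + F (O(F) = (7 - 62) + F = -55 + F)
V = 14992
V/32834 + O(122)/c(n, -153) = 14992/32834 + (-55 + 122)/101 = 14992*(1/32834) + 67*(1/101) = 7496/16417 + 67/101 = 1857035/1658117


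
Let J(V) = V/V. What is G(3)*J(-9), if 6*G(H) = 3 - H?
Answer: 0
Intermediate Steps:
G(H) = ½ - H/6 (G(H) = (3 - H)/6 = ½ - H/6)
J(V) = 1
G(3)*J(-9) = (½ - ⅙*3)*1 = (½ - ½)*1 = 0*1 = 0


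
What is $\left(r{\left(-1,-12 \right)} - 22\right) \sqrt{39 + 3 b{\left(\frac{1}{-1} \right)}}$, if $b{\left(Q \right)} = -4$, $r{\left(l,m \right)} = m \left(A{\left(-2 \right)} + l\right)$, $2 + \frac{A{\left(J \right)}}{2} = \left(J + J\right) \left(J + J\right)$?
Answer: $- 1038 \sqrt{3} \approx -1797.9$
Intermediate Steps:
$A{\left(J \right)} = -4 + 8 J^{2}$ ($A{\left(J \right)} = -4 + 2 \left(J + J\right) \left(J + J\right) = -4 + 2 \cdot 2 J 2 J = -4 + 2 \cdot 4 J^{2} = -4 + 8 J^{2}$)
$r{\left(l,m \right)} = m \left(28 + l\right)$ ($r{\left(l,m \right)} = m \left(\left(-4 + 8 \left(-2\right)^{2}\right) + l\right) = m \left(\left(-4 + 8 \cdot 4\right) + l\right) = m \left(\left(-4 + 32\right) + l\right) = m \left(28 + l\right)$)
$\left(r{\left(-1,-12 \right)} - 22\right) \sqrt{39 + 3 b{\left(\frac{1}{-1} \right)}} = \left(- 12 \left(28 - 1\right) - 22\right) \sqrt{39 + 3 \left(-4\right)} = \left(\left(-12\right) 27 - 22\right) \sqrt{39 - 12} = \left(-324 - 22\right) \sqrt{27} = - 346 \cdot 3 \sqrt{3} = - 1038 \sqrt{3}$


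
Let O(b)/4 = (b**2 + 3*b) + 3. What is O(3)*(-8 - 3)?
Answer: -924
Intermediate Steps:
O(b) = 12 + 4*b**2 + 12*b (O(b) = 4*((b**2 + 3*b) + 3) = 4*(3 + b**2 + 3*b) = 12 + 4*b**2 + 12*b)
O(3)*(-8 - 3) = (12 + 4*3**2 + 12*3)*(-8 - 3) = (12 + 4*9 + 36)*(-11) = (12 + 36 + 36)*(-11) = 84*(-11) = -924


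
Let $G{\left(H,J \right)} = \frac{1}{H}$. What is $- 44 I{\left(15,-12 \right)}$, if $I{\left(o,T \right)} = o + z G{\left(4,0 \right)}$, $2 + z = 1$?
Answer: $-649$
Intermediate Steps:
$z = -1$ ($z = -2 + 1 = -1$)
$I{\left(o,T \right)} = - \frac{1}{4} + o$ ($I{\left(o,T \right)} = o - \frac{1}{4} = - \frac{1}{4} + o$)
$- 44 I{\left(15,-12 \right)} = - 44 \left(- \frac{1}{4} + 15\right) = \left(-44\right) \frac{59}{4} = -649$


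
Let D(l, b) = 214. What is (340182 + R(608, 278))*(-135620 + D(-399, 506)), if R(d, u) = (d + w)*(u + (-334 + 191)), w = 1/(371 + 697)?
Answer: -10177474936851/178 ≈ -5.7177e+10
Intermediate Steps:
w = 1/1068 ≈ 0.00093633
R(d, u) = (-143 + u)*(1/1068 + d) (R(d, u) = (d + 1/1068)*(u + (-334 + 191)) = (1/1068 + d)*(u - 143) = (1/1068 + d)*(-143 + u) = (-143 + u)*(1/1068 + d))
(340182 + R(608, 278))*(-135620 + D(-399, 506)) = (340182 + (-143/1068 - 143*608 + (1/1068)*278 + 608*278))*(-135620 + 214) = (340182 + (-143/1068 - 86944 + 139/534 + 169024))*(-135406) = (340182 + 29220525/356)*(-135406) = (150325317/356)*(-135406) = -10177474936851/178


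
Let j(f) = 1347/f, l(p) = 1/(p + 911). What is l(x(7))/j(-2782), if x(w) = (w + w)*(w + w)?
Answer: -2782/1491129 ≈ -0.0018657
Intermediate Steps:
x(w) = 4*w**2 (x(w) = (2*w)*(2*w) = 4*w**2)
l(p) = 1/(911 + p)
l(x(7))/j(-2782) = 1/((911 + 4*7**2)*((1347/(-2782)))) = 1/((911 + 4*49)*((1347*(-1/2782)))) = 1/((911 + 196)*(-1347/2782)) = -2782/1347/1107 = (1/1107)*(-2782/1347) = -2782/1491129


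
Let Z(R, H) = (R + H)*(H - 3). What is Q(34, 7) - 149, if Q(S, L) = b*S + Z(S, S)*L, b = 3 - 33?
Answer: 13587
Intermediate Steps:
b = -30
Z(R, H) = (-3 + H)*(H + R) (Z(R, H) = (H + R)*(-3 + H) = (-3 + H)*(H + R))
Q(S, L) = -30*S + L*(-6*S + 2*S²) (Q(S, L) = -30*S + (S² - 3*S - 3*S + S*S)*L = -30*S + (S² - 3*S - 3*S + S²)*L = -30*S + (-6*S + 2*S²)*L = -30*S + L*(-6*S + 2*S²))
Q(34, 7) - 149 = 2*34*(-15 + 7*(-3 + 34)) - 149 = 2*34*(-15 + 7*31) - 149 = 2*34*(-15 + 217) - 149 = 2*34*202 - 149 = 13736 - 149 = 13587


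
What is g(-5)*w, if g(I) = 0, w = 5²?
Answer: 0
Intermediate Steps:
w = 25
g(-5)*w = 0*25 = 0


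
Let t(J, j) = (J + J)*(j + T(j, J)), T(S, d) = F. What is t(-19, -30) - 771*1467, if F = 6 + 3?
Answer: -1130259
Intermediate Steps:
F = 9
T(S, d) = 9
t(J, j) = 2*J*(9 + j) (t(J, j) = (J + J)*(j + 9) = (2*J)*(9 + j) = 2*J*(9 + j))
t(-19, -30) - 771*1467 = 2*(-19)*(9 - 30) - 771*1467 = 2*(-19)*(-21) - 1131057 = 798 - 1131057 = -1130259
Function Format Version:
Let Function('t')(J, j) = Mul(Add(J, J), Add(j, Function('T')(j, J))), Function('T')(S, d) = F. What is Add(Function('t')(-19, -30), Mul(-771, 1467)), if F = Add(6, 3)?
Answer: -1130259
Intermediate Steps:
F = 9
Function('T')(S, d) = 9
Function('t')(J, j) = Mul(2, J, Add(9, j)) (Function('t')(J, j) = Mul(Add(J, J), Add(j, 9)) = Mul(Mul(2, J), Add(9, j)) = Mul(2, J, Add(9, j)))
Add(Function('t')(-19, -30), Mul(-771, 1467)) = Add(Mul(2, -19, Add(9, -30)), Mul(-771, 1467)) = Add(Mul(2, -19, -21), -1131057) = Add(798, -1131057) = -1130259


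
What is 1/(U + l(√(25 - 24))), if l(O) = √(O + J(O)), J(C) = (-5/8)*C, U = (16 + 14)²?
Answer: 2400/2159999 - 2*√6/6479997 ≈ 0.0011104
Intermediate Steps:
U = 900 (U = 30² = 900)
J(C) = -5*C/8 (J(C) = (-5*⅛)*C = -5*C/8)
l(O) = √6*√O/4 (l(O) = √(O - 5*O/8) = √(3*O/8) = √6*√O/4)
1/(U + l(√(25 - 24))) = 1/(900 + √6*√(√(25 - 24))/4) = 1/(900 + √6*√(√1)/4) = 1/(900 + √6*√1/4) = 1/(900 + (¼)*√6*1) = 1/(900 + √6/4)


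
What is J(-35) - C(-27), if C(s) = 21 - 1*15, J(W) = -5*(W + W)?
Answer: 344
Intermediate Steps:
J(W) = -10*W
C(s) = 6 (C(s) = 21 - 15 = 6)
J(-35) - C(-27) = -10*(-35) - 1*6 = 350 - 6 = 344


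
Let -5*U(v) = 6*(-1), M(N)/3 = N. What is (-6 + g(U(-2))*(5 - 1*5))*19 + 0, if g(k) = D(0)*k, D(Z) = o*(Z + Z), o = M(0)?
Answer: -114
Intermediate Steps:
M(N) = 3*N
U(v) = 6/5 (U(v) = -6*(-1)/5 = -⅕*(-6) = 6/5)
o = 0 (o = 3*0 = 0)
D(Z) = 0 (D(Z) = 0*(Z + Z) = 0*(2*Z) = 0)
g(k) = 0 (g(k) = 0*k = 0)
(-6 + g(U(-2))*(5 - 1*5))*19 + 0 = (-6 + 0*(5 - 1*5))*19 + 0 = (-6 + 0*(5 - 5))*19 + 0 = (-6 + 0*0)*19 + 0 = (-6 + 0)*19 + 0 = -6*19 + 0 = -114 + 0 = -114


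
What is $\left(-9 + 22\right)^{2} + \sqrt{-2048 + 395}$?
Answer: $169 + i \sqrt{1653} \approx 169.0 + 40.657 i$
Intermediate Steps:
$\left(-9 + 22\right)^{2} + \sqrt{-2048 + 395} = 13^{2} + \sqrt{-1653} = 169 + i \sqrt{1653}$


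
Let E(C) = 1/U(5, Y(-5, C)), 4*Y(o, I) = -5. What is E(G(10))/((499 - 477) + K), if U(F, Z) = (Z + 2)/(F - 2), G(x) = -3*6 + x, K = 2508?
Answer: 2/1265 ≈ 0.0015810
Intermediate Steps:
Y(o, I) = -5/4 (Y(o, I) = (¼)*(-5) = -5/4)
G(x) = -18 + x
U(F, Z) = (2 + Z)/(-2 + F)
E(C) = 4 (E(C) = 1/((2 - 5/4)/(-2 + 5)) = 1/((¾)/3) = 1/((⅓)*(¾)) = 1/(¼) = 4)
E(G(10))/((499 - 477) + K) = 4/((499 - 477) + 2508) = 4/(22 + 2508) = 4/2530 = 4*(1/2530) = 2/1265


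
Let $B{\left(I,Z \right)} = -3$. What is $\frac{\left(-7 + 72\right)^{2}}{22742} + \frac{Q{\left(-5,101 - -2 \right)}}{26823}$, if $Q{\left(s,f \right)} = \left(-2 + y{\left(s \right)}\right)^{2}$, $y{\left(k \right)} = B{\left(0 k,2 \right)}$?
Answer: $\frac{113895725}{610008666} \approx 0.18671$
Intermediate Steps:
$y{\left(k \right)} = -3$
$Q{\left(s,f \right)} = 25$ ($Q{\left(s,f \right)} = \left(-2 - 3\right)^{2} = \left(-5\right)^{2} = 25$)
$\frac{\left(-7 + 72\right)^{2}}{22742} + \frac{Q{\left(-5,101 - -2 \right)}}{26823} = \frac{\left(-7 + 72\right)^{2}}{22742} + \frac{25}{26823} = 65^{2} \cdot \frac{1}{22742} + 25 \cdot \frac{1}{26823} = 4225 \cdot \frac{1}{22742} + \frac{25}{26823} = \frac{4225}{22742} + \frac{25}{26823} = \frac{113895725}{610008666}$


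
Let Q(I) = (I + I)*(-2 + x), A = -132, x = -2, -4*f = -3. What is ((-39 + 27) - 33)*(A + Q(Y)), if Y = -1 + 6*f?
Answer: 7200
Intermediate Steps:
f = ¾ (f = -¼*(-3) = ¾ ≈ 0.75000)
Y = 7/2 (Y = -1 + 6*(¾) = -1 + 9/2 = 7/2 ≈ 3.5000)
Q(I) = -8*I (Q(I) = (I + I)*(-2 - 2) = (2*I)*(-4) = -8*I)
((-39 + 27) - 33)*(A + Q(Y)) = ((-39 + 27) - 33)*(-132 - 8*7/2) = (-12 - 33)*(-132 - 28) = -45*(-160) = 7200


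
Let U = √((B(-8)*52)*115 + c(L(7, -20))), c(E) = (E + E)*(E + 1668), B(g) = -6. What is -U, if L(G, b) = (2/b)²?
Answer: -I*√358466398/100 ≈ -189.33*I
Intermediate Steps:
L(G, b) = 4/b²
c(E) = 2*E*(1668 + E) (c(E) = (2*E)*(1668 + E) = 2*E*(1668 + E))
U = I*√358466398/100 (U = √(-6*52*115 + 2*(4/(-20)²)*(1668 + 4/(-20)²)) = √(-312*115 + 2*(4*(1/400))*(1668 + 4*(1/400))) = √(-35880 + 2*(1/100)*(1668 + 1/100)) = √(-35880 + 2*(1/100)*(166801/100)) = √(-35880 + 166801/5000) = √(-179233199/5000) = I*√358466398/100 ≈ 189.33*I)
-U = -I*√358466398/100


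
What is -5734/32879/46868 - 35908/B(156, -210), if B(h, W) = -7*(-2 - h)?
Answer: -32396524485/997843154 ≈ -32.467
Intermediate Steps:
B(h, W) = 14 + 7*h
-5734/32879/46868 - 35908/B(156, -210) = -5734/32879/46868 - 35908/(14 + 7*156) = -5734*1/32879*(1/46868) - 35908/(14 + 1092) = -94/539*1/46868 - 35908/1106 = -47/12630926 - 35908*1/1106 = -47/12630926 - 17954/553 = -32396524485/997843154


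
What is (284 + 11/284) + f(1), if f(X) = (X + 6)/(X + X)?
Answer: 81661/284 ≈ 287.54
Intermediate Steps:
f(X) = (6 + X)/(2*X) (f(X) = (6 + X)/((2*X)) = (6 + X)*(1/(2*X)) = (6 + X)/(2*X))
(284 + 11/284) + f(1) = (284 + 11/284) + (1/2)*(6 + 1)/1 = (284 + 11*(1/284)) + (1/2)*1*7 = (284 + 11/284) + 7/2 = 80667/284 + 7/2 = 81661/284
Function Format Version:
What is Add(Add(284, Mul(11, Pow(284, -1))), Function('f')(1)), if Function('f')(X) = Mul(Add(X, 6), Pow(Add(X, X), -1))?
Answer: Rational(81661, 284) ≈ 287.54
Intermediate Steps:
Function('f')(X) = Mul(Rational(1, 2), Pow(X, -1), Add(6, X)) (Function('f')(X) = Mul(Add(6, X), Pow(Mul(2, X), -1)) = Mul(Add(6, X), Mul(Rational(1, 2), Pow(X, -1))) = Mul(Rational(1, 2), Pow(X, -1), Add(6, X)))
Add(Add(284, Mul(11, Pow(284, -1))), Function('f')(1)) = Add(Add(284, Mul(11, Pow(284, -1))), Mul(Rational(1, 2), Pow(1, -1), Add(6, 1))) = Add(Add(284, Mul(11, Rational(1, 284))), Mul(Rational(1, 2), 1, 7)) = Add(Add(284, Rational(11, 284)), Rational(7, 2)) = Add(Rational(80667, 284), Rational(7, 2)) = Rational(81661, 284)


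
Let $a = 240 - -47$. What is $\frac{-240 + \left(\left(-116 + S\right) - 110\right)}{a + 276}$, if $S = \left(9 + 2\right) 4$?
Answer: $- \frac{422}{563} \approx -0.74956$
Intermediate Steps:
$a = 287$ ($a = 240 + 47 = 287$)
$S = 44$ ($S = 11 \cdot 4 = 44$)
$\frac{-240 + \left(\left(-116 + S\right) - 110\right)}{a + 276} = \frac{-240 + \left(\left(-116 + 44\right) - 110\right)}{287 + 276} = \frac{-240 - 182}{563} = \left(-240 - 182\right) \frac{1}{563} = \left(-422\right) \frac{1}{563} = - \frac{422}{563}$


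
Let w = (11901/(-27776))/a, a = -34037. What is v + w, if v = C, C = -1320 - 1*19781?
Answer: -19949132523011/945411712 ≈ -21101.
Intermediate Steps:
C = -21101 (C = -1320 - 19781 = -21101)
w = 11901/945411712 (w = (11901/(-27776))/(-34037) = (11901*(-1/27776))*(-1/34037) = -11901/27776*(-1/34037) = 11901/945411712 ≈ 1.2588e-5)
v = -21101
v + w = -21101 + 11901/945411712 = -19949132523011/945411712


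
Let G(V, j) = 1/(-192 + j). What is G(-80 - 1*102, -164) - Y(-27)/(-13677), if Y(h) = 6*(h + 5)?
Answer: -20223/1623004 ≈ -0.012460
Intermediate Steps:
Y(h) = 30 + 6*h (Y(h) = 6*(5 + h) = 30 + 6*h)
G(-80 - 1*102, -164) - Y(-27)/(-13677) = 1/(-192 - 164) - (30 + 6*(-27))/(-13677) = 1/(-356) - (30 - 162)*(-1)/13677 = -1/356 - (-132)*(-1)/13677 = -1/356 - 1*44/4559 = -1/356 - 44/4559 = -20223/1623004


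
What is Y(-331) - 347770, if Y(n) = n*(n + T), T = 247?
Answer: -319966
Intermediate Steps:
Y(n) = n*(247 + n) (Y(n) = n*(n + 247) = n*(247 + n))
Y(-331) - 347770 = -331*(247 - 331) - 347770 = -331*(-84) - 347770 = 27804 - 347770 = -319966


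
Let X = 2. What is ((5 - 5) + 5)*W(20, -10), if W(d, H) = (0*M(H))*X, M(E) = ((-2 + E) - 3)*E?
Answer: 0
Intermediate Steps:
M(E) = E*(-5 + E) (M(E) = (-5 + E)*E = E*(-5 + E))
W(d, H) = 0 (W(d, H) = (0*(H*(-5 + H)))*2 = 0*2 = 0)
((5 - 5) + 5)*W(20, -10) = ((5 - 5) + 5)*0 = (0 + 5)*0 = 5*0 = 0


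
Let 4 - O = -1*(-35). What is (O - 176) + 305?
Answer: 98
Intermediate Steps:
O = -31 (O = 4 - (-1)*(-35) = 4 - 1*35 = 4 - 35 = -31)
(O - 176) + 305 = (-31 - 176) + 305 = -207 + 305 = 98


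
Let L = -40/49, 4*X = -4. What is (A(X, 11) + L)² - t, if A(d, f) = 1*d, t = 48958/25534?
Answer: 42353328/30653567 ≈ 1.3817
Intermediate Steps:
X = -1 (X = (¼)*(-4) = -1)
t = 24479/12767 (t = 48958*(1/25534) = 24479/12767 ≈ 1.9174)
A(d, f) = d
L = -40/49 (L = -40*1/49 = -40/49 ≈ -0.81633)
(A(X, 11) + L)² - t = (-1 - 40/49)² - 1*24479/12767 = (-89/49)² - 24479/12767 = 7921/2401 - 24479/12767 = 42353328/30653567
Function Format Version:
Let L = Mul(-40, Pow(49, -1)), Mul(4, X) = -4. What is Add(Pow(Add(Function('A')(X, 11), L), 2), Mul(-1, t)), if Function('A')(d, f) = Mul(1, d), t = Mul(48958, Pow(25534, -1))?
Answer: Rational(42353328, 30653567) ≈ 1.3817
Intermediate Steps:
X = -1 (X = Mul(Rational(1, 4), -4) = -1)
t = Rational(24479, 12767) (t = Mul(48958, Rational(1, 25534)) = Rational(24479, 12767) ≈ 1.9174)
Function('A')(d, f) = d
L = Rational(-40, 49) (L = Mul(-40, Rational(1, 49)) = Rational(-40, 49) ≈ -0.81633)
Add(Pow(Add(Function('A')(X, 11), L), 2), Mul(-1, t)) = Add(Pow(Add(-1, Rational(-40, 49)), 2), Mul(-1, Rational(24479, 12767))) = Add(Pow(Rational(-89, 49), 2), Rational(-24479, 12767)) = Add(Rational(7921, 2401), Rational(-24479, 12767)) = Rational(42353328, 30653567)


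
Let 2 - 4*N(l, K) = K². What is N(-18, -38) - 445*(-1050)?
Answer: 933779/2 ≈ 4.6689e+5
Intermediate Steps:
N(l, K) = ½ - K²/4
N(-18, -38) - 445*(-1050) = (½ - ¼*(-38)²) - 445*(-1050) = (½ - ¼*1444) + 467250 = (½ - 361) + 467250 = -721/2 + 467250 = 933779/2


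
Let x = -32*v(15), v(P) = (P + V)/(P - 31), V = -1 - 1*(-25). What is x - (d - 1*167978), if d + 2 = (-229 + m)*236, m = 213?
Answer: 171834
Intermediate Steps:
d = -3778 (d = -2 + (-229 + 213)*236 = -2 - 16*236 = -2 - 3776 = -3778)
V = 24 (V = -1 + 25 = 24)
v(P) = (24 + P)/(-31 + P) (v(P) = (P + 24)/(P - 31) = (24 + P)/(-31 + P))
x = 78 (x = -32*(24 + 15)/(-31 + 15) = -32*39/(-16) = -(-2)*39 = -32*(-39/16) = 78)
x - (d - 1*167978) = 78 - (-3778 - 1*167978) = 78 - (-3778 - 167978) = 78 - 1*(-171756) = 78 + 171756 = 171834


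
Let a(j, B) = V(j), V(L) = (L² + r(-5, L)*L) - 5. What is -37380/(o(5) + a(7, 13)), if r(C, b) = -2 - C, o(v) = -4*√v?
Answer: -485940/829 - 29904*√5/829 ≈ -666.84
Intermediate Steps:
V(L) = -5 + L² + 3*L (V(L) = (L² + (-2 - 1*(-5))*L) - 5 = (L² + (-2 + 5)*L) - 5 = (L² + 3*L) - 5 = -5 + L² + 3*L)
a(j, B) = -5 + j² + 3*j
-37380/(o(5) + a(7, 13)) = -37380/(-4*√5 + (-5 + 7² + 3*7)) = -37380/(-4*√5 + (-5 + 49 + 21)) = -37380/(-4*√5 + 65) = -37380/(65 - 4*√5)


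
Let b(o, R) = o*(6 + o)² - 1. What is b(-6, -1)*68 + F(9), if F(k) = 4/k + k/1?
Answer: -527/9 ≈ -58.556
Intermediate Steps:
b(o, R) = -1 + o*(6 + o)²
F(k) = k + 4/k (F(k) = 4/k + k*1 = 4/k + k = k + 4/k)
b(-6, -1)*68 + F(9) = (-1 - 6*(6 - 6)²)*68 + (9 + 4/9) = (-1 - 6*0²)*68 + (9 + 4*(⅑)) = (-1 - 6*0)*68 + (9 + 4/9) = (-1 + 0)*68 + 85/9 = -1*68 + 85/9 = -68 + 85/9 = -527/9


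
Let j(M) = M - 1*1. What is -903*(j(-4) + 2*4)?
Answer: -2709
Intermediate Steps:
j(M) = -1 + M (j(M) = M - 1 = -1 + M)
-903*(j(-4) + 2*4) = -903*((-1 - 4) + 2*4) = -903*(-5 + 8) = -903*3 = -2709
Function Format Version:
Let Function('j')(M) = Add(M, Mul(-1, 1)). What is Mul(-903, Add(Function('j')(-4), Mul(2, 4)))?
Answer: -2709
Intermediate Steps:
Function('j')(M) = Add(-1, M) (Function('j')(M) = Add(M, -1) = Add(-1, M))
Mul(-903, Add(Function('j')(-4), Mul(2, 4))) = Mul(-903, Add(Add(-1, -4), Mul(2, 4))) = Mul(-903, Add(-5, 8)) = Mul(-903, 3) = -2709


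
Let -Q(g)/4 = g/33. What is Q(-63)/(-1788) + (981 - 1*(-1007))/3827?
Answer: 3231543/6272453 ≈ 0.51520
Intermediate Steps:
Q(g) = -4*g/33
Q(-63)/(-1788) + (981 - 1*(-1007))/3827 = -4/33*(-63)/(-1788) + (981 - 1*(-1007))/3827 = (84/11)*(-1/1788) + (981 + 1007)*(1/3827) = -7/1639 + 1988*(1/3827) = -7/1639 + 1988/3827 = 3231543/6272453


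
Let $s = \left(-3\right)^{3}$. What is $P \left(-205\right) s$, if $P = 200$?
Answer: $1107000$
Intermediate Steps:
$s = -27$
$P \left(-205\right) s = 200 \left(-205\right) \left(-27\right) = \left(-41000\right) \left(-27\right) = 1107000$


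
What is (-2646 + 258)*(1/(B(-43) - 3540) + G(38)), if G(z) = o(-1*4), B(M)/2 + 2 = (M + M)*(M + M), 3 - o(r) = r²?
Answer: 87295131/2812 ≈ 31044.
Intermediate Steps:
o(r) = 3 - r²
B(M) = -4 + 8*M² (B(M) = -4 + 2*((M + M)*(M + M)) = -4 + 2*((2*M)*(2*M)) = -4 + 2*(4*M²) = -4 + 8*M²)
G(z) = -13 (G(z) = 3 - (-1*4)² = 3 - 1*(-4)² = 3 - 1*16 = 3 - 16 = -13)
(-2646 + 258)*(1/(B(-43) - 3540) + G(38)) = (-2646 + 258)*(1/((-4 + 8*(-43)²) - 3540) - 13) = -2388*(1/((-4 + 8*1849) - 3540) - 13) = -2388*(1/((-4 + 14792) - 3540) - 13) = -2388*(1/(14788 - 3540) - 13) = -2388*(1/11248 - 13) = -2388*(-146223/11248) = 87295131/2812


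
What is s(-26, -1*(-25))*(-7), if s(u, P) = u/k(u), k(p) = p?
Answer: -7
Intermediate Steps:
s(u, P) = 1 (s(u, P) = u/u = 1)
s(-26, -1*(-25))*(-7) = 1*(-7) = -7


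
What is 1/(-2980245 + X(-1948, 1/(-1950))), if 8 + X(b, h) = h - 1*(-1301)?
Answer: -1950/5808956401 ≈ -3.3569e-7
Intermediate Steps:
X(b, h) = 1293 + h (X(b, h) = -8 + (h - 1*(-1301)) = -8 + (h + 1301) = -8 + (1301 + h) = 1293 + h)
1/(-2980245 + X(-1948, 1/(-1950))) = 1/(-2980245 + (1293 + 1/(-1950))) = 1/(-2980245 + (1293 - 1/1950)) = 1/(-2980245 + 2521349/1950) = 1/(-5808956401/1950) = -1950/5808956401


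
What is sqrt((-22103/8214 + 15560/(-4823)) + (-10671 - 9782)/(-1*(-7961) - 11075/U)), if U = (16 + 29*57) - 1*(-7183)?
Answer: I*sqrt(20117147094514305087925530)/1539624904818 ≈ 2.9132*I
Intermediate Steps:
U = 8852 (U = (16 + 1653) + 7183 = 1669 + 7183 = 8852)
sqrt((-22103/8214 + 15560/(-4823)) + (-10671 - 9782)/(-1*(-7961) - 11075/U)) = sqrt((-22103/8214 + 15560/(-4823)) + (-10671 - 9782)/(-1*(-7961) - 11075/8852)) = sqrt((-22103*1/8214 + 15560*(-1/4823)) - 20453/(7961 - 11075*1/8852)) = sqrt((-22103/8214 - 15560/4823) - 20453/(7961 - 11075/8852)) = sqrt(-234412609/39616122 - 20453/70459697/8852) = sqrt(-234412609/39616122 - 20453*8852/70459697) = sqrt(-234412609/39616122 - 181049956/70459697) = sqrt(-3384162649730015/398762850347862) = I*sqrt(20117147094514305087925530)/1539624904818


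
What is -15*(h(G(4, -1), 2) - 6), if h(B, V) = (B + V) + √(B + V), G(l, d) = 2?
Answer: 0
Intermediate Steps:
h(B, V) = B + V + √(B + V)
-15*(h(G(4, -1), 2) - 6) = -15*((2 + 2 + √(2 + 2)) - 6) = -15*((2 + 2 + √4) - 6) = -15*((2 + 2 + 2) - 6) = -15*(6 - 6) = -15*0 = 0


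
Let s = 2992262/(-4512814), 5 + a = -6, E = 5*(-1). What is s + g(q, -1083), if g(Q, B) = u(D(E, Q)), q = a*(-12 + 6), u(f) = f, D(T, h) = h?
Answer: 147426731/2256407 ≈ 65.337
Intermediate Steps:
E = -5
a = -11 (a = -5 - 6 = -11)
q = 66 (q = -11*(-12 + 6) = -11*(-6) = 66)
g(Q, B) = Q
s = -1496131/2256407 (s = 2992262*(-1/4512814) = -1496131/2256407 ≈ -0.66306)
s + g(q, -1083) = -1496131/2256407 + 66 = 147426731/2256407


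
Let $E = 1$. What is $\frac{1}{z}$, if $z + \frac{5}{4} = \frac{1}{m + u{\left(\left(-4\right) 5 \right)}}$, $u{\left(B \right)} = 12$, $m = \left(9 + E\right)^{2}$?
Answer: $- \frac{112}{139} \approx -0.80576$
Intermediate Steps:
$m = 100$ ($m = \left(9 + 1\right)^{2} = 10^{2} = 100$)
$z = - \frac{139}{112}$ ($z = - \frac{5}{4} + \frac{1}{100 + 12} = - \frac{5}{4} + \frac{1}{112} = - \frac{139}{112} \approx -1.2411$)
$\frac{1}{z} = \frac{1}{- \frac{139}{112}} = - \frac{112}{139}$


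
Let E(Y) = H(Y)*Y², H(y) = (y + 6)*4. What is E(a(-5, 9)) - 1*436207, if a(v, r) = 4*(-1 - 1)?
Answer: -436719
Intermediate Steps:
a(v, r) = -8 (a(v, r) = 4*(-2) = -8)
H(y) = 24 + 4*y (H(y) = (6 + y)*4 = 24 + 4*y)
E(Y) = Y²*(24 + 4*Y) (E(Y) = (24 + 4*Y)*Y² = Y²*(24 + 4*Y))
E(a(-5, 9)) - 1*436207 = 4*(-8)²*(6 - 8) - 1*436207 = 4*64*(-2) - 436207 = -512 - 436207 = -436719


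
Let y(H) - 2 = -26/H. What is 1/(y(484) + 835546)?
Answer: 242/202202603 ≈ 1.1968e-6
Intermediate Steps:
y(H) = 2 - 26/H
1/(y(484) + 835546) = 1/((2 - 26/484) + 835546) = 1/((2 - 26*1/484) + 835546) = 1/((2 - 13/242) + 835546) = 1/(471/242 + 835546) = 1/(202202603/242) = 242/202202603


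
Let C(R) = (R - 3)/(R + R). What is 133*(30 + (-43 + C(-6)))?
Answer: -6517/4 ≈ -1629.3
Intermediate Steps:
C(R) = (-3 + R)/(2*R) (C(R) = (-3 + R)/((2*R)) = (-3 + R)*(1/(2*R)) = (-3 + R)/(2*R))
133*(30 + (-43 + C(-6))) = 133*(30 + (-43 + (1/2)*(-3 - 6)/(-6))) = 133*(30 + (-43 + (1/2)*(-1/6)*(-9))) = 133*(30 + (-43 + 3/4)) = 133*(30 - 169/4) = 133*(-49/4) = -6517/4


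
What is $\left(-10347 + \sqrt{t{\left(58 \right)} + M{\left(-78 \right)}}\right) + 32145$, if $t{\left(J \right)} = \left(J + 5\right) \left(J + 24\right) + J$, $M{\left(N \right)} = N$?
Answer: $21798 + \sqrt{5146} \approx 21870.0$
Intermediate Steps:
$t{\left(J \right)} = J + \left(5 + J\right) \left(24 + J\right)$ ($t{\left(J \right)} = \left(5 + J\right) \left(24 + J\right) + J = J + \left(5 + J\right) \left(24 + J\right)$)
$\left(-10347 + \sqrt{t{\left(58 \right)} + M{\left(-78 \right)}}\right) + 32145 = \left(-10347 + \sqrt{\left(120 + 58^{2} + 30 \cdot 58\right) - 78}\right) + 32145 = \left(-10347 + \sqrt{\left(120 + 3364 + 1740\right) - 78}\right) + 32145 = \left(-10347 + \sqrt{5224 - 78}\right) + 32145 = \left(-10347 + \sqrt{5146}\right) + 32145 = 21798 + \sqrt{5146}$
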